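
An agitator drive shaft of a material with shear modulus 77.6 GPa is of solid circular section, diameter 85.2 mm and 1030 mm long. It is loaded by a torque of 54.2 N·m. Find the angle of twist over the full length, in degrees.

J = πd⁴/32 = π(0.0852)⁴/32 = 5.173×10^-6 m⁴.
θ = T·L/(G·J) = 54.20 × 1.03 / (77.6×10⁹ × 5.173×10^-6) = 1.391×10^-4 rad.

0.00797°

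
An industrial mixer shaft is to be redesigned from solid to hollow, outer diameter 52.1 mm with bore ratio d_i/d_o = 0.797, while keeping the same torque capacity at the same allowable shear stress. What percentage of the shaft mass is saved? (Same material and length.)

Equal τ_max and T ⇒ the solid shaft needs d_s³ = d_o³(1−k⁴), so d_s = 52.1·(1−0.797⁴)^(1/3) = 43.86 mm.
Area ratio A_h/A_s = d_o²(1−k²)/d_s² = (1−k²)/(1−k⁴)^(2/3) = 0.5148.
Mass saving = 1 − 0.5148 = 48.5 %.

48.5 %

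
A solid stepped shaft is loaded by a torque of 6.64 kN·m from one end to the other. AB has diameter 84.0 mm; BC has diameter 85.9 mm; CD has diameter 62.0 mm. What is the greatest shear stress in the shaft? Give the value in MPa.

Under the same torque, τ_max = 16T/(πd³) is largest where d is smallest — segment CD (d = 62.0 mm).
τ_max = 16·6640/(π·(0.0620)³) = 1.419×10^8 Pa.

142 MPa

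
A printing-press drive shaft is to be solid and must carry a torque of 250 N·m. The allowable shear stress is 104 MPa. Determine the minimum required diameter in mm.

For a solid shaft τ_max = 16T/(πd³), so d = (16T/(π τ_allow))^(1/3) = (16·250.0/(π·1.04×10^8))^(1/3) = 0.02305 m.

23.0 mm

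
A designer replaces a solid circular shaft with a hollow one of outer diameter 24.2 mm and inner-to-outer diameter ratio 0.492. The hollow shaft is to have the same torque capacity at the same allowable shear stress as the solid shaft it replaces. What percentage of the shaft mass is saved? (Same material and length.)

Equal τ_max and T ⇒ the solid shaft needs d_s³ = d_o³(1−k⁴), so d_s = 24.2·(1−0.492⁴)^(1/3) = 23.72 mm.
Area ratio A_h/A_s = d_o²(1−k²)/d_s² = (1−k²)/(1−k⁴)^(2/3) = 0.7891.
Mass saving = 1 − 0.7891 = 21.1 %.

21.1 %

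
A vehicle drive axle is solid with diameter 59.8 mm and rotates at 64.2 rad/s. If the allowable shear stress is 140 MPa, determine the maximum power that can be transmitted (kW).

377 kW

J = πd⁴/32 = π(0.0598)⁴/32 = 1.255×10^-6 m⁴.
T_max = τ_allow·J/r = 1.40×10^8 × 1.255×10^-6 / 0.0299 = 5878 N·m.
ω = 64.2 rad/s, so P_max = T_max·ω = 3.774×10^5 W.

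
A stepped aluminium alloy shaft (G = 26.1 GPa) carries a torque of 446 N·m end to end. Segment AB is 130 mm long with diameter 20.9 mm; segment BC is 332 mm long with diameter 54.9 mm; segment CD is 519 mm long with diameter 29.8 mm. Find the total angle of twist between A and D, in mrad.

J_AB = π(0.0209)⁴/32 = 1.87×10^-8 m⁴; J_BC = π(0.0549)⁴/32 = 8.92×10^-7 m⁴; J_CD = π(0.0298)⁴/32 = 7.74×10^-8 m⁴.
θ = (T/G)·Σ L_i/J_i = (446.0/26.1×10⁹)·(0.130/1.87×10^-8 + 0.332/8.92×10^-7 + 0.519/7.74×10^-8) = 0.2395 rad.

240 mrad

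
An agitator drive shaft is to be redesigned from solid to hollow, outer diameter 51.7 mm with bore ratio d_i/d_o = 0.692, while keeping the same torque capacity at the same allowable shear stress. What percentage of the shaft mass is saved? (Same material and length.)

38.0 %

Equal τ_max and T ⇒ the solid shaft needs d_s³ = d_o³(1−k⁴), so d_s = 51.7·(1−0.692⁴)^(1/3) = 47.40 mm.
Area ratio A_h/A_s = d_o²(1−k²)/d_s² = (1−k²)/(1−k⁴)^(2/3) = 0.6200.
Mass saving = 1 − 0.6200 = 38.0 %.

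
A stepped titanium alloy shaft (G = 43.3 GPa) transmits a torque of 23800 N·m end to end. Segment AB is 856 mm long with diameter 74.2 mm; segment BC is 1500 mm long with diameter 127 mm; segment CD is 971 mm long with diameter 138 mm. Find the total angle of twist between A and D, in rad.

0.205 rad

J_AB = π(0.0742)⁴/32 = 2.98×10^-6 m⁴; J_BC = π(0.127)⁴/32 = 2.55×10^-5 m⁴; J_CD = π(0.138)⁴/32 = 3.56×10^-5 m⁴.
θ = (T/G)·Σ L_i/J_i = (23800/43.3×10⁹)·(0.856/2.98×10^-6 + 1.50/2.55×10^-5 + 0.971/3.56×10^-5) = 0.2054 rad.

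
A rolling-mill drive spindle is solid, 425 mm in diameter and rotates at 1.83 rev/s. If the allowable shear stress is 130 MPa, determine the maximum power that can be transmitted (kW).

22500 kW

J = πd⁴/32 = π(0.425)⁴/32 = 3.203×10^-3 m⁴.
T_max = τ_allow·J/r = 1.30×10^8 × 3.203×10^-3 / 0.212 = 1.959e6 N·m.
ω = 2π·1.83 = 11.50 rad/s, so P_max = T_max·ω = 2.253×10^7 W.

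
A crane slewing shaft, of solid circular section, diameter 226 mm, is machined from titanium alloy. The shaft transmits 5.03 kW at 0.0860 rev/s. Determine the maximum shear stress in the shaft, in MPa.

ω = 2π·0.0860 = 0.5404 rad/s, so T = P/ω = 5.03×10³ / 0.5404 = 9309 N·m.
J = πd⁴/32 = π(0.226)⁴/32 = 2.561×10^-4 m⁴.
τ_max = T·r/J = 9309 × 0.113 / 2.561×10^-4 = 4.107×10^6 Pa.

4.11 MPa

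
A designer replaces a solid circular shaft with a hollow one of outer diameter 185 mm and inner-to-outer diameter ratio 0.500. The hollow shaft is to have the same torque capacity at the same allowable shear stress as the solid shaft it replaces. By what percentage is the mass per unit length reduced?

Equal τ_max and T ⇒ the solid shaft needs d_s³ = d_o³(1−k⁴), so d_s = 185·(1−0.500⁴)^(1/3) = 181.1 mm.
Area ratio A_h/A_s = d_o²(1−k²)/d_s² = (1−k²)/(1−k⁴)^(2/3) = 0.7830.
Mass saving = 1 − 0.7830 = 21.7 %.

21.7 %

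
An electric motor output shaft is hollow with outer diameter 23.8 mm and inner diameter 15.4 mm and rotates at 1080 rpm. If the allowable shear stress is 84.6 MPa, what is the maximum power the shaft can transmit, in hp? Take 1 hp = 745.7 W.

J = π(d_o⁴ − d_i⁴)/32 = π(0.0238⁴ − 0.0154⁴)/32 = 2.598×10^-8 m⁴.
T_max = τ_allow·J/r = 8.46×10^7 × 2.598×10^-8 / 0.0119 = 184.7 N·m.
ω = 2π·1080/60 = 113.1 rad/s, so P_max = T_max·ω = 2.089×10^4 W.

28.0 hp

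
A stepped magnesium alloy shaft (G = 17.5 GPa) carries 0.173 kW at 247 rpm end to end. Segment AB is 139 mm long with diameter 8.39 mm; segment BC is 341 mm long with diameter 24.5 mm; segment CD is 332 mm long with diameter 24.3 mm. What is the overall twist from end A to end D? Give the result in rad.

0.117 rad

ω = 2π·247/60 = 25.87 rad/s, so T = P/ω = 0.173×10³ / 25.87 = 6.688 N·m.
J_AB = π(0.00839)⁴/32 = 4.86×10^-10 m⁴; J_BC = π(0.0245)⁴/32 = 3.54×10^-8 m⁴; J_CD = π(0.0243)⁴/32 = 3.42×10^-8 m⁴.
θ = (T/G)·Σ L_i/J_i = (6.688/17.5×10⁹)·(0.139/4.86×10^-10 + 0.341/3.54×10^-8 + 0.332/3.42×10^-8) = 0.1166 rad.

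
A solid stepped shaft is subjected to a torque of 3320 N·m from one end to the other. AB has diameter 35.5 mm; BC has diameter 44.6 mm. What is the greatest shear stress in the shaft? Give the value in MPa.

Under the same torque, τ_max = 16T/(πd³) is largest where d is smallest — segment AB (d = 35.5 mm).
τ_max = 16·3320/(π·(0.0355)³) = 3.779×10^8 Pa.

378 MPa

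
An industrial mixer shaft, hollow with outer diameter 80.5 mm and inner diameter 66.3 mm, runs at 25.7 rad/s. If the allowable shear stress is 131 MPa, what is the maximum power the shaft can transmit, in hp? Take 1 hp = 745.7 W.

250 hp

J = π(d_o⁴ − d_i⁴)/32 = π(0.0805⁴ − 0.0663⁴)/32 = 2.226×10^-6 m⁴.
T_max = τ_allow·J/r = 1.31×10^8 × 2.226×10^-6 / 0.0403 = 7244 N·m.
ω = 25.7 rad/s, so P_max = T_max·ω = 1.862×10^5 W.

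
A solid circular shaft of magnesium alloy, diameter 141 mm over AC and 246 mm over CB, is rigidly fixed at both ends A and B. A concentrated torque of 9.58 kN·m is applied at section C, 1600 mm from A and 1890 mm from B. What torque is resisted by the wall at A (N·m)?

Compatibility: T_A·a/J_AC = T_B·b/J_CB with T_A + T_B = T₀.
J_AC = 3.88×10^-5 m⁴, J_CB = 3.60×10^-4 m⁴, so T_A = T₀·(J_AC/a)/((J_AC/a)+(J_CB/b)) = 1083 N·m, T_B = 8497 N·m.

1080 N·m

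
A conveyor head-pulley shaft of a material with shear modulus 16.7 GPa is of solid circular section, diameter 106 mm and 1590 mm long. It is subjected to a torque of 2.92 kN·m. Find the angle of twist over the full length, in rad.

J = πd⁴/32 = π(0.106)⁴/32 = 1.239×10^-5 m⁴.
θ = T·L/(G·J) = 2920 × 1.59 / (16.7×10⁹ × 1.239×10^-5) = 0.02243 rad.

0.0224 rad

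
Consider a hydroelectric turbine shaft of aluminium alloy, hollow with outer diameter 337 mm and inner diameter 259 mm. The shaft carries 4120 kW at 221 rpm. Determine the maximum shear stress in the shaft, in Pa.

ω = 2π·221/60 = 23.14 rad/s, so T = P/ω = 4120×10³ / 23.14 = 178000 N·m.
J = π(d_o⁴ − d_i⁴)/32 = π(0.337⁴ − 0.259⁴)/32 = 8.245×10^-4 m⁴.
τ_max = T·r/J = 178000 × 0.169 / 8.245×10^-4 = 3.638×10^7 Pa.

3.64e7 Pa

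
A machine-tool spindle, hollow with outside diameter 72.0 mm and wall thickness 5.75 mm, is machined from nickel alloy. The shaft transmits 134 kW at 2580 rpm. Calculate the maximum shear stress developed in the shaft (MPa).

13.5 MPa

ω = 2π·2580/60 = 270.2 rad/s, so T = P/ω = 134×10³ / 270.2 = 496.0 N·m.
J = π(d_o⁴ − d_i⁴)/32 = π(0.0720⁴ − 0.0605⁴)/32 = 1.323×10^-6 m⁴.
τ_max = T·r/J = 496.0 × 0.0360 / 1.323×10^-6 = 1.350×10^7 Pa.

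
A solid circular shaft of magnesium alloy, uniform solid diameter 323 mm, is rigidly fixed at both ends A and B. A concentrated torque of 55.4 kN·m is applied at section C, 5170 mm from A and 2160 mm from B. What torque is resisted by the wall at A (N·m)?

16300 N·m

With uniform GJ and both ends fixed, compatibility θ_AC = θ_CB gives T_A·a = T_B·b, together with T_A + T_B = T₀.
T_A = T₀·b/(a+b) = 55400·2160/7330 = 16330 N·m; T_B = 39070 N·m.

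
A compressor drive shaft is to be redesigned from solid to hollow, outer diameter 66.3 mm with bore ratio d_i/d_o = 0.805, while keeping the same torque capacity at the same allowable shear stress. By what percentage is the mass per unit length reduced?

Equal τ_max and T ⇒ the solid shaft needs d_s³ = d_o³(1−k⁴), so d_s = 66.3·(1−0.805⁴)^(1/3) = 55.29 mm.
Area ratio A_h/A_s = d_o²(1−k²)/d_s² = (1−k²)/(1−k⁴)^(2/3) = 0.5061.
Mass saving = 1 − 0.5061 = 49.4 %.

49.4 %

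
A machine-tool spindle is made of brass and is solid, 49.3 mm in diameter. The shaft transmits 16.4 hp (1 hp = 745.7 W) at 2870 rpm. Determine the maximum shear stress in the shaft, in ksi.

0.251 ksi

ω = 2π·2870/60 = 300.5 rad/s, so T = P/ω = 16.4×745.7 / 300.5 = 40.69 N·m.
J = πd⁴/32 = π(0.0493)⁴/32 = 5.799×10^-7 m⁴.
τ_max = T·r/J = 40.69 × 0.0246 / 5.799×10^-7 = 1.730×10^6 Pa.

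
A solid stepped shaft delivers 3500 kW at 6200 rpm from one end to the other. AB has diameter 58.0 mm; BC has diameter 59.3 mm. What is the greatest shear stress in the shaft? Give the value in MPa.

141 MPa

ω = 2π·6200/60 = 649.3 rad/s, so T = P/ω = 3500×10³ / 649.3 = 5391 N·m.
Under the same torque, τ_max = 16T/(πd³) is largest where d is smallest — segment AB (d = 58.0 mm).
τ_max = 16·5391/(π·(0.0580)³) = 1.407×10^8 Pa.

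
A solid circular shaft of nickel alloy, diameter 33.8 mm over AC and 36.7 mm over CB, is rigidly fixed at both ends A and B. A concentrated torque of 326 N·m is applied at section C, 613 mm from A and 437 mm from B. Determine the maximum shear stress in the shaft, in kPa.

22200 kPa

Compatibility: T_A·a/J_AC = T_B·b/J_CB with T_A + T_B = T₀.
J_AC = 1.28×10^-7 m⁴, J_CB = 1.78×10^-7 m⁴, so T_A = T₀·(J_AC/a)/((J_AC/a)+(J_CB/b)) = 110.5 N·m, T_B = 215.5 N·m.
τ in each portion: τ_AC = 1.46×10^7 Pa, τ_CB = 2.22×10^7 Pa; maximum is in CB.
τ_max = T_CB·r/J = 215.5·0.0184/1.78×10^-7 = 2.220×10^7 Pa.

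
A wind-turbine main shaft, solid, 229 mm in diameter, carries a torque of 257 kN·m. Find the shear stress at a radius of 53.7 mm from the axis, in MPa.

J = πd⁴/32 = π(0.229)⁴/32 = 2.700×10^-4 m⁴.
Shear stress varies linearly with radius: τ = T·r/J = 257000 × 0.0537 / 2.700×10^-4 = 5.112×10^7 Pa.

51.1 MPa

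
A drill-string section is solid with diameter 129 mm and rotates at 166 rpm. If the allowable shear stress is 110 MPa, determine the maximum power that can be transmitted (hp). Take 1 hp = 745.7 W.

1080 hp

J = πd⁴/32 = π(0.129)⁴/32 = 2.719×10^-5 m⁴.
T_max = τ_allow·J/r = 1.10×10^8 × 2.719×10^-5 / 0.0645 = 46370 N·m.
ω = 2π·166/60 = 17.38 rad/s, so P_max = T_max·ω = 8.060×10^5 W.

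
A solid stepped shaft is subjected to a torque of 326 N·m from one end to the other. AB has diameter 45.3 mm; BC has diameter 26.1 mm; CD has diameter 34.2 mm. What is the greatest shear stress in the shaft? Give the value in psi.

13500 psi

Under the same torque, τ_max = 16T/(πd³) is largest where d is smallest — segment BC (d = 26.1 mm).
τ_max = 16·326.0/(π·(0.0261)³) = 9.338×10^7 Pa.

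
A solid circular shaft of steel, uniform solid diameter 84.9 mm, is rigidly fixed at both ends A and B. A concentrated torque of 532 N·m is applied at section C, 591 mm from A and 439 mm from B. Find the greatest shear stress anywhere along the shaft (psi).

368 psi

With uniform GJ and both ends fixed, compatibility θ_AC = θ_CB gives T_A·a = T_B·b, together with T_A + T_B = T₀.
T_A = T₀·b/(a+b) = 532.0·439/1030 = 226.7 N·m; T_B = 305.3 N·m.
τ in each portion: τ_AC = 1.89×10^6 Pa, τ_CB = 2.54×10^6 Pa; maximum is in CB.
τ_max = T_CB·r/J = 305.3·0.0425/5.10×10^-6 = 2.540×10^6 Pa.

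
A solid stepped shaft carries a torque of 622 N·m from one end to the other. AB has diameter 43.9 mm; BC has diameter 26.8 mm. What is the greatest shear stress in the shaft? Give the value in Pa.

1.65e8 Pa

Under the same torque, τ_max = 16T/(πd³) is largest where d is smallest — segment BC (d = 26.8 mm).
τ_max = 16·622.0/(π·(0.0268)³) = 1.646×10^8 Pa.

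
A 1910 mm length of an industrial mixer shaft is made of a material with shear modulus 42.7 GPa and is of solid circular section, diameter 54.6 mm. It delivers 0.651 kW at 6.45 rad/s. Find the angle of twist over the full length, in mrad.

5.17 mrad

ω = 6.45 rad/s, so T = P/ω = 0.651×10³ / 6.450 = 100.9 N·m.
J = πd⁴/32 = π(0.0546)⁴/32 = 8.725×10^-7 m⁴.
θ = T·L/(G·J) = 100.9 × 1.91 / (42.7×10⁹ × 8.725×10^-7) = 5.174×10^-3 rad.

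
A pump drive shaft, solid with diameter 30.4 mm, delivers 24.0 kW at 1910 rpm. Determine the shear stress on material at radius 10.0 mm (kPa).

ω = 2π·1910/60 = 200.0 rad/s, so T = P/ω = 24.0×10³ / 200.0 = 120.0 N·m.
J = πd⁴/32 = π(0.0304)⁴/32 = 8.385×10^-8 m⁴.
Shear stress varies linearly with radius: τ = T·r/J = 120.0 × 0.0100 / 8.385×10^-8 = 1.431×10^7 Pa.

14300 kPa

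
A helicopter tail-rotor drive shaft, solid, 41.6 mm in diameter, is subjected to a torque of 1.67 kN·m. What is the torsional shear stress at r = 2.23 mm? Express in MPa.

J = πd⁴/32 = π(0.0416)⁴/32 = 2.940×10^-7 m⁴.
Shear stress varies linearly with radius: τ = T·r/J = 1670 × 0.00223 / 2.940×10^-7 = 1.267×10^7 Pa.

12.7 MPa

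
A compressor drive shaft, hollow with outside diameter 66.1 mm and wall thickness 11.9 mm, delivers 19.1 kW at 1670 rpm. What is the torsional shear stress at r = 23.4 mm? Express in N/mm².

ω = 2π·1670/60 = 174.9 rad/s, so T = P/ω = 19.1×10³ / 174.9 = 109.2 N·m.
J = π(d_o⁴ − d_i⁴)/32 = π(0.0661⁴ − 0.0423⁴)/32 = 1.560×10^-6 m⁴.
Shear stress varies linearly with radius: τ = T·r/J = 109.2 × 0.0234 / 1.560×10^-6 = 1.638×10^6 Pa.

1.64 N/mm²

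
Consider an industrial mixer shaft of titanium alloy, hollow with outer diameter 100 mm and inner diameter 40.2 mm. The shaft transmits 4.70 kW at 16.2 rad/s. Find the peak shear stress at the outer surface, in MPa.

ω = 16.2 rad/s, so T = P/ω = 4.70×10³ / 16.20 = 290.1 N·m.
J = π(d_o⁴ − d_i⁴)/32 = π(0.100⁴ − 0.0402⁴)/32 = 9.561×10^-6 m⁴.
τ_max = T·r/J = 290.1 × 0.0500 / 9.561×10^-6 = 1.517×10^6 Pa.

1.52 MPa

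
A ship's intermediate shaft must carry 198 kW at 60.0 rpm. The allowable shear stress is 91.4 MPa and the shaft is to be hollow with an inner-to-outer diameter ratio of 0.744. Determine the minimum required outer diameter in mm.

ω = 2π·60.0/60 = 6.283 rad/s, so T = P/ω = 198×10³ / 6.283 = 31510 N·m.
For a hollow shaft with d_i/d_o = 0.744: τ_max = 16T/(π d_o³ (1−k⁴)), so d_o = [16T/(π τ_allow (1−k⁴))]^(1/3) = [16·31510/(π·9.14×10^7·0.6936)]^(1/3) = 0.1363 m.

136 mm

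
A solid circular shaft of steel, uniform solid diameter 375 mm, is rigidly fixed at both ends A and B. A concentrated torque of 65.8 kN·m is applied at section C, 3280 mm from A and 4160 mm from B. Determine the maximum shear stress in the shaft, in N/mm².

3.55 N/mm²

With uniform GJ and both ends fixed, compatibility θ_AC = θ_CB gives T_A·a = T_B·b, together with T_A + T_B = T₀.
T_A = T₀·b/(a+b) = 65800·4160/7440 = 36790 N·m; T_B = 29010 N·m.
τ in each portion: τ_AC = 3.55×10^6 Pa, τ_CB = 2.80×10^6 Pa; maximum is in AC.
τ_max = T_AC·r/J = 36790·0.188/1.94×10^-3 = 3.553×10^6 Pa.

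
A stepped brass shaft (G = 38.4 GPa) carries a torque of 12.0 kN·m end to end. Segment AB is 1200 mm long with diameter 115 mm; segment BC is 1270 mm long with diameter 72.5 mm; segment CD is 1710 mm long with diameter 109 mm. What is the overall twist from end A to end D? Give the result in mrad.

J_AB = π(0.115)⁴/32 = 1.72×10^-5 m⁴; J_BC = π(0.0725)⁴/32 = 2.71×10^-6 m⁴; J_CD = π(0.109)⁴/32 = 1.39×10^-5 m⁴.
θ = (T/G)·Σ L_i/J_i = (12000/38.4×10⁹)·(1.20/1.72×10^-5 + 1.27/2.71×10^-6 + 1.71/1.39×10^-5) = 0.2067 rad.

207 mrad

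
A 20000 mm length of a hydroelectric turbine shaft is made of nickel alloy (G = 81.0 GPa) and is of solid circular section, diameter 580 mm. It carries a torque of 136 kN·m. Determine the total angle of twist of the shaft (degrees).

0.173°

J = πd⁴/32 = π(0.580)⁴/32 = 0.01111 m⁴.
θ = T·L/(G·J) = 136000 × 20.0 / (81.0×10⁹ × 0.01111) = 3.023×10^-3 rad.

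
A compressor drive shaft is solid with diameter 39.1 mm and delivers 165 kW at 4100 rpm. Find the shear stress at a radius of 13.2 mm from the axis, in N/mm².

22.1 N/mm²

ω = 2π·4100/60 = 429.4 rad/s, so T = P/ω = 165×10³ / 429.4 = 384.3 N·m.
J = πd⁴/32 = π(0.0391)⁴/32 = 2.295×10^-7 m⁴.
Shear stress varies linearly with radius: τ = T·r/J = 384.3 × 0.0132 / 2.295×10^-7 = 2.211×10^7 Pa.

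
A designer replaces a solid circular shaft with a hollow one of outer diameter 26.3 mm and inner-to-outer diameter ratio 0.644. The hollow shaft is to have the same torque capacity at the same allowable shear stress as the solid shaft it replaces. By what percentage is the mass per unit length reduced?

Equal τ_max and T ⇒ the solid shaft needs d_s³ = d_o³(1−k⁴), so d_s = 26.3·(1−0.644⁴)^(1/3) = 24.70 mm.
Area ratio A_h/A_s = d_o²(1−k²)/d_s² = (1−k²)/(1−k⁴)^(2/3) = 0.6637.
Mass saving = 1 − 0.6637 = 33.6 %.

33.6 %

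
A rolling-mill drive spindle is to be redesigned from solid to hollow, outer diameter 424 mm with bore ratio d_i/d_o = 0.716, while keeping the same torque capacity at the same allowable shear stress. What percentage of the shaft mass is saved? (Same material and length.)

40.3 %

Equal τ_max and T ⇒ the solid shaft needs d_s³ = d_o³(1−k⁴), so d_s = 424·(1−0.716⁴)^(1/3) = 383.0 mm.
Area ratio A_h/A_s = d_o²(1−k²)/d_s² = (1−k²)/(1−k⁴)^(2/3) = 0.5972.
Mass saving = 1 − 0.5972 = 40.3 %.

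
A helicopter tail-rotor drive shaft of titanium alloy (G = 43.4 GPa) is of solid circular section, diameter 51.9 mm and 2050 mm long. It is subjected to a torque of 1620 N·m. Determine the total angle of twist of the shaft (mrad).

J = πd⁴/32 = π(0.0519)⁴/32 = 7.123×10^-7 m⁴.
θ = T·L/(G·J) = 1620 × 2.05 / (43.4×10⁹ × 7.123×10^-7) = 0.1074 rad.

107 mrad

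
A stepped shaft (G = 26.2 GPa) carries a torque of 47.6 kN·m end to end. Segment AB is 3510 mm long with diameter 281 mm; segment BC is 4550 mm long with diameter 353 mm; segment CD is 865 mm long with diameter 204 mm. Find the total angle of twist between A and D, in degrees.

J_AB = π(0.281)⁴/32 = 6.12×10^-4 m⁴; J_BC = π(0.353)⁴/32 = 1.52×10^-3 m⁴; J_CD = π(0.204)⁴/32 = 1.70×10^-4 m⁴.
θ = (T/G)·Σ L_i/J_i = (47600/26.2×10⁹)·(3.51/6.12×10^-4 + 4.55/1.52×10^-3 + 0.865/1.70×10^-4) = 0.02508 rad.

1.44°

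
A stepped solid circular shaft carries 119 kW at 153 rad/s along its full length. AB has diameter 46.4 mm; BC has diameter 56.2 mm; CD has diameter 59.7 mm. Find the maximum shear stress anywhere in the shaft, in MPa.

ω = 153 rad/s, so T = P/ω = 119×10³ / 153.0 = 777.8 N·m.
Under the same torque, τ_max = 16T/(πd³) is largest where d is smallest — segment AB (d = 46.4 mm).
τ_max = 16·777.8/(π·(0.0464)³) = 3.965×10^7 Pa.

39.7 MPa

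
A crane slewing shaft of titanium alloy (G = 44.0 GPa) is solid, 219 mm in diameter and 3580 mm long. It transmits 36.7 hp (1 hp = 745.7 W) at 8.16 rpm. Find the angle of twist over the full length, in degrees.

ω = 2π·8.16/60 = 0.8545 rad/s, so T = P/ω = 36.7×745.7 / 0.8545 = 32030 N·m.
J = πd⁴/32 = π(0.219)⁴/32 = 2.258×10^-4 m⁴.
θ = T·L/(G·J) = 32030 × 3.58 / (44.0×10⁹ × 2.258×10^-4) = 0.01154 rad.

0.661°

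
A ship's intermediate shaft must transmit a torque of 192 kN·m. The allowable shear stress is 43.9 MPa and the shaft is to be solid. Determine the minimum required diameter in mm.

For a solid shaft τ_max = 16T/(πd³), so d = (16T/(π τ_allow))^(1/3) = (16·192000/(π·4.39×10^7))^(1/3) = 0.2814 m.

281 mm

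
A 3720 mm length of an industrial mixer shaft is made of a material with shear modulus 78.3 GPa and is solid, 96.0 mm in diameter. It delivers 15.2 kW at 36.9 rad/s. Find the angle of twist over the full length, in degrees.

ω = 36.9 rad/s, so T = P/ω = 15.2×10³ / 36.90 = 411.9 N·m.
J = πd⁴/32 = π(0.0960)⁴/32 = 8.338×10^-6 m⁴.
θ = T·L/(G·J) = 411.9 × 3.72 / (78.3×10⁹ × 8.338×10^-6) = 2.347×10^-3 rad.

0.134°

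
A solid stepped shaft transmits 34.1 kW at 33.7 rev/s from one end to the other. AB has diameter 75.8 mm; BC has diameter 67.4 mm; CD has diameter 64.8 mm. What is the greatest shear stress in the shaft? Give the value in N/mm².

3.01 N/mm²

ω = 2π·33.7 = 211.7 rad/s, so T = P/ω = 34.1×10³ / 211.7 = 161.0 N·m.
Under the same torque, τ_max = 16T/(πd³) is largest where d is smallest — segment CD (d = 64.8 mm).
τ_max = 16·161.0/(π·(0.0648)³) = 3.014×10^6 Pa.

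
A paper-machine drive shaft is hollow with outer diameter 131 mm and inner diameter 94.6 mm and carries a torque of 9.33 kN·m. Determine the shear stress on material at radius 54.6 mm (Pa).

2.42e7 Pa

J = π(d_o⁴ − d_i⁴)/32 = π(0.131⁴ − 0.0946⁴)/32 = 2.105×10^-5 m⁴.
Shear stress varies linearly with radius: τ = T·r/J = 9330 × 0.0546 / 2.105×10^-5 = 2.420×10^7 Pa.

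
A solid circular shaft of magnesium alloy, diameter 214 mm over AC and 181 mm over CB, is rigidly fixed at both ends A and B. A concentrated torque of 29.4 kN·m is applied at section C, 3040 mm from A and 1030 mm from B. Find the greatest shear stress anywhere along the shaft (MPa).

15.2 MPa

Compatibility: T_A·a/J_AC = T_B·b/J_CB with T_A + T_B = T₀.
J_AC = 2.06×10^-4 m⁴, J_CB = 1.05×10^-4 m⁴, so T_A = T₀·(J_AC/a)/((J_AC/a)+(J_CB/b)) = 11710 N·m, T_B = 17690 N·m.
τ in each portion: τ_AC = 6.09×10^6 Pa, τ_CB = 1.52×10^7 Pa; maximum is in CB.
τ_max = T_CB·r/J = 17690·0.0905/1.05×10^-4 = 1.519×10^7 Pa.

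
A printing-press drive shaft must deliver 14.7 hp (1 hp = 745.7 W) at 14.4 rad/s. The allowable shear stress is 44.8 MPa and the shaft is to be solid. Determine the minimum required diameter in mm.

ω = 14.4 rad/s, so T = P/ω = 14.7×745.7 / 14.40 = 761.2 N·m.
For a solid shaft τ_max = 16T/(πd³), so d = (16T/(π τ_allow))^(1/3) = (16·761.2/(π·4.48×10^7))^(1/3) = 0.04423 m.

44.2 mm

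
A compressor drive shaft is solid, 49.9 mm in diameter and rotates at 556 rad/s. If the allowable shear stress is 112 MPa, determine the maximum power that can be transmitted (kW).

J = πd⁴/32 = π(0.0499)⁴/32 = 6.087×10^-7 m⁴.
T_max = τ_allow·J/r = 1.12×10^8 × 6.087×10^-7 / 0.0249 = 2732 N·m.
ω = 556 rad/s, so P_max = T_max·ω = 1.519×10^6 W.

1520 kW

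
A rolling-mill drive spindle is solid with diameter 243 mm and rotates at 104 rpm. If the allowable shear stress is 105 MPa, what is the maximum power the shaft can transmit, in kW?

3220 kW

J = πd⁴/32 = π(0.243)⁴/32 = 3.423×10^-4 m⁴.
T_max = τ_allow·J/r = 1.05×10^8 × 3.423×10^-4 / 0.121 = 295800 N·m.
ω = 2π·104/60 = 10.89 rad/s, so P_max = T_max·ω = 3.222×10^6 W.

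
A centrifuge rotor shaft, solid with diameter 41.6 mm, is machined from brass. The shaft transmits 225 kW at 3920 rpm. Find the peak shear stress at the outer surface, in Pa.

3.88e7 Pa

ω = 2π·3920/60 = 410.5 rad/s, so T = P/ω = 225×10³ / 410.5 = 548.1 N·m.
J = πd⁴/32 = π(0.0416)⁴/32 = 2.940×10^-7 m⁴.
τ_max = T·r/J = 548.1 × 0.0208 / 2.940×10^-7 = 3.878×10^7 Pa.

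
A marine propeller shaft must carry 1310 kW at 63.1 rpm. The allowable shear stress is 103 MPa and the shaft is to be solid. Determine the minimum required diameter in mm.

214 mm

ω = 2π·63.1/60 = 6.608 rad/s, so T = P/ω = 1310×10³ / 6.608 = 198300 N·m.
For a solid shaft τ_max = 16T/(πd³), so d = (16T/(π τ_allow))^(1/3) = (16·198300/(π·1.03×10^8))^(1/3) = 0.2140 m.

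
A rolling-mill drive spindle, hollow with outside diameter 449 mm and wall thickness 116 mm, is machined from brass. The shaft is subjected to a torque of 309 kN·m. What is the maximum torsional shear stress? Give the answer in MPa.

18.4 MPa

J = π(d_o⁴ − d_i⁴)/32 = π(0.449⁴ − 0.217⁴)/32 = 3.772×10^-3 m⁴.
τ_max = T·r/J = 309000 × 0.225 / 3.772×10^-3 = 1.839×10^7 Pa.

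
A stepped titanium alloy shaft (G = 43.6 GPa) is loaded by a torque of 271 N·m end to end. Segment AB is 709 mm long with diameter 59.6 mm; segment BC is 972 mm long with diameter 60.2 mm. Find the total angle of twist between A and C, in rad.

0.00824 rad

J_AB = π(0.0596)⁴/32 = 1.24×10^-6 m⁴; J_BC = π(0.0602)⁴/32 = 1.29×10^-6 m⁴.
θ = (T/G)·Σ L_i/J_i = (271.0/43.6×10⁹)·(0.709/1.24×10^-6 + 0.972/1.29×10^-6) = 8.243×10^-3 rad.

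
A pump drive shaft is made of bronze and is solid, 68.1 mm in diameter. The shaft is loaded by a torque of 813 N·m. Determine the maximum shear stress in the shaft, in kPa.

13100 kPa

J = πd⁴/32 = π(0.0681)⁴/32 = 2.111×10^-6 m⁴.
τ_max = T·r/J = 813.0 × 0.0340 / 2.111×10^-6 = 1.311×10^7 Pa.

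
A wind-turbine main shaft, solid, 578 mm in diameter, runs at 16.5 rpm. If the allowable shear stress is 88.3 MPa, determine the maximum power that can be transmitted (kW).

5780 kW

J = πd⁴/32 = π(0.578)⁴/32 = 0.01096 m⁴.
T_max = τ_allow·J/r = 8.83×10^7 × 0.01096 / 0.289 = 3.348e6 N·m.
ω = 2π·16.5/60 = 1.728 rad/s, so P_max = T_max·ω = 5.785×10^6 W.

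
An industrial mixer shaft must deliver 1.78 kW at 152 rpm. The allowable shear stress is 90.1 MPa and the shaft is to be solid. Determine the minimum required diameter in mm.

18.5 mm

ω = 2π·152/60 = 15.92 rad/s, so T = P/ω = 1.78×10³ / 15.92 = 111.8 N·m.
For a solid shaft τ_max = 16T/(πd³), so d = (16T/(π τ_allow))^(1/3) = (16·111.8/(π·9.01×10^7))^(1/3) = 0.01849 m.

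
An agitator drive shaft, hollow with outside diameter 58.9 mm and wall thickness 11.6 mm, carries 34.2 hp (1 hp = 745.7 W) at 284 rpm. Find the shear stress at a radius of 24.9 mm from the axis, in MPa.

20.9 MPa

ω = 2π·284/60 = 29.74 rad/s, so T = P/ω = 34.2×745.7 / 29.74 = 857.5 N·m.
J = π(d_o⁴ − d_i⁴)/32 = π(0.0589⁴ − 0.0357⁴)/32 = 1.022×10^-6 m⁴.
Shear stress varies linearly with radius: τ = T·r/J = 857.5 × 0.0249 / 1.022×10^-6 = 2.089×10^7 Pa.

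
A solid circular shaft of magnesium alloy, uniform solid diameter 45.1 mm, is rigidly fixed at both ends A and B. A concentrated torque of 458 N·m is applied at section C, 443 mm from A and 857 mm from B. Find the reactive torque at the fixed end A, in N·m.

With uniform GJ and both ends fixed, compatibility θ_AC = θ_CB gives T_A·a = T_B·b, together with T_A + T_B = T₀.
T_A = T₀·b/(a+b) = 458.0·857/1300 = 301.9 N·m; T_B = 156.1 N·m.

302 N·m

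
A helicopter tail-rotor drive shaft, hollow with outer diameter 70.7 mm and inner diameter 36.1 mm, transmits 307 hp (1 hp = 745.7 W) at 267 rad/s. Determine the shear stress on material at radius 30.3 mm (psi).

ω = 267 rad/s, so T = P/ω = 307×745.7 / 267.0 = 857.4 N·m.
J = π(d_o⁴ − d_i⁴)/32 = π(0.0707⁴ − 0.0361⁴)/32 = 2.286×10^-6 m⁴.
Shear stress varies linearly with radius: τ = T·r/J = 857.4 × 0.0303 / 2.286×10^-6 = 1.136×10^7 Pa.

1650 psi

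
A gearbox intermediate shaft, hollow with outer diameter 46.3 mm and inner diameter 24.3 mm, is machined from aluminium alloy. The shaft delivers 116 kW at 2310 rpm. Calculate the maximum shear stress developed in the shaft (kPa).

26600 kPa

ω = 2π·2310/60 = 241.9 rad/s, so T = P/ω = 116×10³ / 241.9 = 479.5 N·m.
J = π(d_o⁴ − d_i⁴)/32 = π(0.0463⁴ − 0.0243⁴)/32 = 4.169×10^-7 m⁴.
τ_max = T·r/J = 479.5 × 0.0231 / 4.169×10^-7 = 2.663×10^7 Pa.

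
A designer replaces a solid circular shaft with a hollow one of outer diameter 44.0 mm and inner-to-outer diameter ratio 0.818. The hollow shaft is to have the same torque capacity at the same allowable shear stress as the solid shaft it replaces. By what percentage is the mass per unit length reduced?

Equal τ_max and T ⇒ the solid shaft needs d_s³ = d_o³(1−k⁴), so d_s = 44.0·(1−0.818⁴)^(1/3) = 36.10 mm.
Area ratio A_h/A_s = d_o²(1−k²)/d_s² = (1−k²)/(1−k⁴)^(2/3) = 0.4915.
Mass saving = 1 − 0.4915 = 50.8 %.

50.8 %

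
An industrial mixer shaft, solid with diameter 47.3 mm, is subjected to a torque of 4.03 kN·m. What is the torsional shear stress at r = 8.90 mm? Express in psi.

10600 psi

J = πd⁴/32 = π(0.0473)⁴/32 = 4.914×10^-7 m⁴.
Shear stress varies linearly with radius: τ = T·r/J = 4030 × 0.00890 / 4.914×10^-7 = 7.299×10^7 Pa.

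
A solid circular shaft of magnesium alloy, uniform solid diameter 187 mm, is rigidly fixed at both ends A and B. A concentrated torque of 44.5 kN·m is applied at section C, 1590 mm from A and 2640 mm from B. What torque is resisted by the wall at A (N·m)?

27800 N·m

With uniform GJ and both ends fixed, compatibility θ_AC = θ_CB gives T_A·a = T_B·b, together with T_A + T_B = T₀.
T_A = T₀·b/(a+b) = 44500·2640/4230 = 27770 N·m; T_B = 16730 N·m.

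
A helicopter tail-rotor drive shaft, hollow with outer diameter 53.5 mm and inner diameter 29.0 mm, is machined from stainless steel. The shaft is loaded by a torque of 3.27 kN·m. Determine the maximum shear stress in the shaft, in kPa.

J = π(d_o⁴ − d_i⁴)/32 = π(0.0535⁴ − 0.0290⁴)/32 = 7.349×10^-7 m⁴.
τ_max = T·r/J = 3270 × 0.0267 / 7.349×10^-7 = 1.190×10^8 Pa.

119000 kPa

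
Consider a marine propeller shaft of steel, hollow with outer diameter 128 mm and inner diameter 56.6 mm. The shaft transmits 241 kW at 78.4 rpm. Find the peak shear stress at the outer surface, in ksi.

10.8 ksi

ω = 2π·78.4/60 = 8.210 rad/s, so T = P/ω = 241×10³ / 8.210 = 29350 N·m.
J = π(d_o⁴ − d_i⁴)/32 = π(0.128⁴ − 0.0566⁴)/32 = 2.535×10^-5 m⁴.
τ_max = T·r/J = 29350 × 0.0640 / 2.535×10^-5 = 7.412×10^7 Pa.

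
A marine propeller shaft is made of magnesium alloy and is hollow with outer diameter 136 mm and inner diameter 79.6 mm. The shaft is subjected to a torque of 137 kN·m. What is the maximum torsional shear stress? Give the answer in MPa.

J = π(d_o⁴ − d_i⁴)/32 = π(0.136⁴ − 0.0796⁴)/32 = 2.964×10^-5 m⁴.
τ_max = T·r/J = 137000 × 0.0680 / 2.964×10^-5 = 3.143×10^8 Pa.

314 MPa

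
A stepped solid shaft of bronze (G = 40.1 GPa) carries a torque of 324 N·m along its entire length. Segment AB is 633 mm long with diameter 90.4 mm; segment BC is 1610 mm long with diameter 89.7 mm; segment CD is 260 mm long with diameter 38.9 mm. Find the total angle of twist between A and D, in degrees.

J_AB = π(0.0904)⁴/32 = 6.56×10^-6 m⁴; J_BC = π(0.0897)⁴/32 = 6.36×10^-6 m⁴; J_CD = π(0.0389)⁴/32 = 2.25×10^-7 m⁴.
θ = (T/G)·Σ L_i/J_i = (324.0/40.1×10⁹)·(0.633/6.56×10^-6 + 1.61/6.36×10^-6 + 0.260/2.25×10^-7) = 0.01217 rad.

0.697°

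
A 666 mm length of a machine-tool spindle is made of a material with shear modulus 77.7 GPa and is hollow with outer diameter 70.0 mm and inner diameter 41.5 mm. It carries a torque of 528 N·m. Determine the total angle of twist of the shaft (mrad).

2.19 mrad

J = π(d_o⁴ − d_i⁴)/32 = π(0.0700⁴ − 0.0415⁴)/32 = 2.066×10^-6 m⁴.
θ = T·L/(G·J) = 528.0 × 0.666 / (77.7×10⁹ × 2.066×10^-6) = 2.191×10^-3 rad.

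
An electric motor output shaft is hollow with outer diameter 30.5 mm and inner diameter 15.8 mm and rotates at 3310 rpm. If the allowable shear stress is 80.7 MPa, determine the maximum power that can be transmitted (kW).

145 kW

J = π(d_o⁴ − d_i⁴)/32 = π(0.0305⁴ − 0.0158⁴)/32 = 7.884×10^-8 m⁴.
T_max = τ_allow·J/r = 8.07×10^7 × 7.884×10^-8 / 0.0152 = 417.2 N·m.
ω = 2π·3310/60 = 346.6 rad/s, so P_max = T_max·ω = 1.446×10^5 W.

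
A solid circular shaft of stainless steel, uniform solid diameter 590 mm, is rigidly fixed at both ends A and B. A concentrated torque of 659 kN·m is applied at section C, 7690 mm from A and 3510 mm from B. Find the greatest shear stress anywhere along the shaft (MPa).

11.2 MPa

With uniform GJ and both ends fixed, compatibility θ_AC = θ_CB gives T_A·a = T_B·b, together with T_A + T_B = T₀.
T_A = T₀·b/(a+b) = 659000·3510/11200 = 206500 N·m; T_B = 452500 N·m.
τ in each portion: τ_AC = 5.12×10^6 Pa, τ_CB = 1.12×10^7 Pa; maximum is in CB.
τ_max = T_CB·r/J = 452500·0.295/0.0119 = 1.122×10^7 Pa.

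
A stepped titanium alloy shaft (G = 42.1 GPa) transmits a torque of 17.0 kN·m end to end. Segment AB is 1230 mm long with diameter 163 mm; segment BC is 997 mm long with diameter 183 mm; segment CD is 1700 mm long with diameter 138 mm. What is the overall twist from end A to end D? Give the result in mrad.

30.1 mrad

J_AB = π(0.163)⁴/32 = 6.93×10^-5 m⁴; J_BC = π(0.183)⁴/32 = 1.10×10^-4 m⁴; J_CD = π(0.138)⁴/32 = 3.56×10^-5 m⁴.
θ = (T/G)·Σ L_i/J_i = (17000/42.1×10⁹)·(1.23/6.93×10^-5 + 0.997/1.10×10^-4 + 1.70/3.56×10^-5) = 0.03010 rad.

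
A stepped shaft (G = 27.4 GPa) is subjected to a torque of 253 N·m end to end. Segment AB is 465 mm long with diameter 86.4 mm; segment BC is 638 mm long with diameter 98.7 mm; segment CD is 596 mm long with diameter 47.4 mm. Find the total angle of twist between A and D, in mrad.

12.5 mrad

J_AB = π(0.0864)⁴/32 = 5.47×10^-6 m⁴; J_BC = π(0.0987)⁴/32 = 9.32×10^-6 m⁴; J_CD = π(0.0474)⁴/32 = 4.96×10^-7 m⁴.
θ = (T/G)·Σ L_i/J_i = (253.0/27.4×10⁹)·(0.465/5.47×10^-6 + 0.638/9.32×10^-6 + 0.596/4.96×10^-7) = 0.01252 rad.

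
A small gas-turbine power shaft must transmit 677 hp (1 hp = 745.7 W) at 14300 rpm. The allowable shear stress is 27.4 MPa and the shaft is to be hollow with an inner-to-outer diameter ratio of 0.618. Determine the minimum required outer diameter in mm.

41.9 mm

ω = 2π·14300/60 = 1497 rad/s, so T = P/ω = 677×745.7 / 1497 = 337.1 N·m.
For a hollow shaft with d_i/d_o = 0.618: τ_max = 16T/(π d_o³ (1−k⁴)), so d_o = [16T/(π τ_allow (1−k⁴))]^(1/3) = [16·337.1/(π·2.74×10^7·0.8541)]^(1/3) = 0.04186 m.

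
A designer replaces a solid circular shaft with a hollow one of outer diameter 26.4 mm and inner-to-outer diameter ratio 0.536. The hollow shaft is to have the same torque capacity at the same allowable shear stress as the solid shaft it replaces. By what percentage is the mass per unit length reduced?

Equal τ_max and T ⇒ the solid shaft needs d_s³ = d_o³(1−k⁴), so d_s = 26.4·(1−0.536⁴)^(1/3) = 25.65 mm.
Area ratio A_h/A_s = d_o²(1−k²)/d_s² = (1−k²)/(1−k⁴)^(2/3) = 0.7548.
Mass saving = 1 − 0.7548 = 24.5 %.

24.5 %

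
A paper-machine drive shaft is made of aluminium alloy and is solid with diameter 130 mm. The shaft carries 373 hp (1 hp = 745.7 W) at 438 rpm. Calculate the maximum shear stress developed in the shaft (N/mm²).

ω = 2π·438/60 = 45.87 rad/s, so T = P/ω = 373×745.7 / 45.87 = 6064 N·m.
J = πd⁴/32 = π(0.130)⁴/32 = 2.804×10^-5 m⁴.
τ_max = T·r/J = 6064 × 0.0650 / 2.804×10^-5 = 1.406×10^7 Pa.

14.1 N/mm²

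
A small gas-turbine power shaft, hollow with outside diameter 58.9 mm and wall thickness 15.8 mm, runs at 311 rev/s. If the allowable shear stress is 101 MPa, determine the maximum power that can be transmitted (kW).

J = π(d_o⁴ − d_i⁴)/32 = π(0.0589⁴ − 0.0273⁴)/32 = 1.127×10^-6 m⁴.
T_max = τ_allow·J/r = 1.01×10^8 × 1.127×10^-6 / 0.0295 = 3865 N·m.
ω = 2π·311 = 1954 rad/s, so P_max = T_max·ω = 7.553×10^6 W.

7550 kW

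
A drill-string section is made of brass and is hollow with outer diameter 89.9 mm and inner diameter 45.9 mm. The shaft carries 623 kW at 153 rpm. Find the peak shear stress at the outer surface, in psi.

42400 psi

ω = 2π·153/60 = 16.02 rad/s, so T = P/ω = 623×10³ / 16.02 = 38880 N·m.
J = π(d_o⁴ − d_i⁴)/32 = π(0.0899⁴ − 0.0459⁴)/32 = 5.977×10^-6 m⁴.
τ_max = T·r/J = 38880 × 0.0450 / 5.977×10^-6 = 2.924×10^8 Pa.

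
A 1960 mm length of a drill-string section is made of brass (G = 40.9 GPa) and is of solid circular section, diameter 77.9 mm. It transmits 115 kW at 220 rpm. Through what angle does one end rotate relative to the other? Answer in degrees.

ω = 2π·220/60 = 23.04 rad/s, so T = P/ω = 115×10³ / 23.04 = 4992 N·m.
J = πd⁴/32 = π(0.0779)⁴/32 = 3.615×10^-6 m⁴.
θ = T·L/(G·J) = 4992 × 1.96 / (40.9×10⁹ × 3.615×10^-6) = 0.06617 rad.

3.79°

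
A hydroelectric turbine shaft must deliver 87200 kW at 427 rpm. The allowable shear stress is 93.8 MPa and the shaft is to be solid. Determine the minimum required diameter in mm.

ω = 2π·427/60 = 44.72 rad/s, so T = P/ω = 87200×10³ / 44.72 = 1.950e6 N·m.
For a solid shaft τ_max = 16T/(πd³), so d = (16T/(π τ_allow))^(1/3) = (16·1.950e6/(π·9.38×10^7))^(1/3) = 0.4731 m.

473 mm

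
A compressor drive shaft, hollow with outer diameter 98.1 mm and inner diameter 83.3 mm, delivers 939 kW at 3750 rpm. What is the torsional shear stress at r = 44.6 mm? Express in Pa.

ω = 2π·3750/60 = 392.7 rad/s, so T = P/ω = 939×10³ / 392.7 = 2391 N·m.
J = π(d_o⁴ − d_i⁴)/32 = π(0.0981⁴ − 0.0833⁴)/32 = 4.365×10^-6 m⁴.
Shear stress varies linearly with radius: τ = T·r/J = 2391 × 0.0446 / 4.365×10^-6 = 2.443×10^7 Pa.

2.44e7 Pa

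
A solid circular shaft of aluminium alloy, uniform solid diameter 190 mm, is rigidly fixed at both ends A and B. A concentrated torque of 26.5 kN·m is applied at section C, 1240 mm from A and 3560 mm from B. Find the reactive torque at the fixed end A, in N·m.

With uniform GJ and both ends fixed, compatibility θ_AC = θ_CB gives T_A·a = T_B·b, together with T_A + T_B = T₀.
T_A = T₀·b/(a+b) = 26500·3560/4800 = 19650 N·m; T_B = 6846 N·m.

19700 N·m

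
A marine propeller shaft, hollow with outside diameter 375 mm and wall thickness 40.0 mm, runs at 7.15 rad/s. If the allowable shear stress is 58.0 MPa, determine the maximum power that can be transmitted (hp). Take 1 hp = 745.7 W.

3550 hp

J = π(d_o⁴ − d_i⁴)/32 = π(0.375⁴ − 0.295⁴)/32 = 1.198×10^-3 m⁴.
T_max = τ_allow·J/r = 5.80×10^7 × 1.198×10^-3 / 0.188 = 370600 N·m.
ω = 7.15 rad/s, so P_max = T_max·ω = 2.650×10^6 W.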